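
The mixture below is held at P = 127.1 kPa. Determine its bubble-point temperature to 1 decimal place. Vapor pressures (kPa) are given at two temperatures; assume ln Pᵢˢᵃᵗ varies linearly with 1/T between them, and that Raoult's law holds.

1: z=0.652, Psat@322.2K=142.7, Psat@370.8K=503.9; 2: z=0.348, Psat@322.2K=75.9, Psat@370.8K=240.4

T = 324.3 K

Bubble-point temperature: ΣzᵢPᵢˢᵃᵗ(T) = P. Interpolate ln Pᵢˢᵃᵗ = aᵢ + bᵢ/T.
  T = 322.2 K: ΣzᵢPᵢˢᵃᵗ = 119.45 kPa
  T = 370.8 K: ΣzᵢPᵢˢᵃᵗ = 412.20 kPa
  T = 346.5 K: ΣzᵢPᵢˢᵃᵗ = 231.69 kPa
  T = 334.4 K: ΣzᵢPᵢˢᵃᵗ = 168.59 kPa
  T = 328.3 K: ΣzᵢPᵢˢᵃᵗ = 142.36 kPa
  T = 325.2 K: ΣzᵢPᵢˢᵃᵗ = 130.33 kPa
  T = 323.7 K: ΣzᵢPᵢˢᵃᵗ = 124.80 kPa
Interpolating between 323.7 K and 325.2 K gives T ≈ 324.3 K.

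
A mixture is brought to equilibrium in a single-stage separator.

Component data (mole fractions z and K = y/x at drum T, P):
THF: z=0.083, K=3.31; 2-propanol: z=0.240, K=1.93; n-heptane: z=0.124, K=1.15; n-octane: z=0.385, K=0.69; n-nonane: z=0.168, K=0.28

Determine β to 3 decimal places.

β = 0.342

Newton iteration, β⁰ = 0.5:
  β = 0.500: g = -0.0716, g' = -0.459 → β = 0.344
  β = 0.344: g = -0.0007, g' = -0.459 → β = 0.342
Converged at β = 0.342.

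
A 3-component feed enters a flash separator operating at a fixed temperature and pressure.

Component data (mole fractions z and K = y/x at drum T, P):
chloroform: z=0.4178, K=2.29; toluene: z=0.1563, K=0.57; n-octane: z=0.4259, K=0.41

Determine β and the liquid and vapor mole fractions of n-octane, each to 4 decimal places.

β = 0.3099, x_n-octane = 0.5212, y_n-octane = 0.2137

Rachford–Rice: g(β) = Σ zᵢ(Kᵢ−1)/(1+β(Kᵢ−1)) = 0.
g(0) = ΣzᵢKᵢ − 1 = 0.2205 and g(1) = 1 − Σzᵢ/Kᵢ = -0.4954, so a root lies in (0, 1).
Newton–Raphson from β = 0.59:
  β = 0.5900: g = -0.16948, g' = -0.6249 → β = 0.3188
  β = 0.3188: g = -0.00548, g' = -0.6128 → β = 0.3099
Converged at β = 0.3099.
Compositions from xᵢ = zᵢ/(1+β(Kᵢ−1)), yᵢ = Kᵢxᵢ:
  chloroform: x = 0.2985, y = 0.6835
  toluene: x = 0.1803, y = 0.1028
  n-octane: x = 0.5212, y = 0.2137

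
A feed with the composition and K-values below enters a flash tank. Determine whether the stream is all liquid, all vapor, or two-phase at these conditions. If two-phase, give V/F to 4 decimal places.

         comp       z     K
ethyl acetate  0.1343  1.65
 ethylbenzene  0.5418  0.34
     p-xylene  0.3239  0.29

all liquid

ΣzᵢKᵢ = 0.4997; Σzᵢ/Kᵢ = 2.7918.
Since ΣzᵢKᵢ < 1 the mixture is below its bubble point — single liquid phase.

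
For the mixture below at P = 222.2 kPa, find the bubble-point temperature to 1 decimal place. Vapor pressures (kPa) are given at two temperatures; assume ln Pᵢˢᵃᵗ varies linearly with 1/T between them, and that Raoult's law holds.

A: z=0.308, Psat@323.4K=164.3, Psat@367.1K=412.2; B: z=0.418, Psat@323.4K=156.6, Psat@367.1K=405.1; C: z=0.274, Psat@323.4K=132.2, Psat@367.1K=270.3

Bubble-point temperature: ΣzᵢPᵢˢᵃᵗ(T) = P. Interpolate ln Pᵢˢᵃᵗ = aᵢ + bᵢ/T.
  T = 323.4 K: ΣzᵢPᵢˢᵃᵗ = 152.29 kPa
  T = 367.1 K: ΣzᵢPᵢˢᵃᵗ = 370.35 kPa
  T = 345.2 K: ΣzᵢPᵢˢᵃᵗ = 243.75 kPa
  T = 334.3 K: ΣzᵢPᵢˢᵃᵗ = 194.09 kPa
  T = 339.8 K: ΣzᵢPᵢˢᵃᵗ = 218.12 kPa
  T = 342.5 K: ΣzᵢPᵢˢᵃᵗ = 230.67 kPa
Interpolating between 339.8 K and 342.5 K gives T ≈ 340.7 K.

T = 340.7 K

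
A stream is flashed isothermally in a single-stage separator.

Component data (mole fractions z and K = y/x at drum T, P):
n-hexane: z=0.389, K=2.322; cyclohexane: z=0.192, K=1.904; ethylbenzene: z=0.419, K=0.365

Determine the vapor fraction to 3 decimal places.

Rachford–Rice: g(ψ) = Σ zᵢ(Kᵢ−1)/(1+ψ(Kᵢ−1)) = 0.
g(0) = ΣzᵢKᵢ − 1 = 0.422 and g(1) = 1 − Σzᵢ/Kᵢ = -0.416, so a root lies in (0, 1).
Newton iteration, ψ⁰ = 0.5:
  ψ = 0.500: g = 0.0393, g' = -0.684 → ψ = 0.558
  ψ = 0.558: g = -0.0004, g' = -0.700 → ψ = 0.557
Converged at ψ = 0.557.

ψ = 0.557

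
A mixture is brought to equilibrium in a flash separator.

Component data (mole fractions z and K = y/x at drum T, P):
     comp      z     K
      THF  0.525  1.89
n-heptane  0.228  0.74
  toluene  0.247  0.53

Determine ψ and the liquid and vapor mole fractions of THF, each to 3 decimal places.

Let ψ = V/F and solve Σ zᵢ(Kᵢ−1)/(1+ψ(Kᵢ−1)) = 0.
Check two-phase: ΣzᵢKᵢ = 1.292 > 1 and Σzᵢ/Kᵢ = 1.052 > 1, so g(0) = 0.292 > 0 and g(1) = -0.052 < 0.
Newton iteration, ψ⁰ = 0.51:
  ψ = 0.510: g = 0.1003, g' = -0.312 → ψ = 0.832
  ψ = 0.832: g = 0.0022, g' = -0.310 → ψ = 0.839
Converged at ψ = 0.839.
Compositions from xᵢ = zᵢ/(1+ψ(Kᵢ−1)), yᵢ = Kᵢxᵢ:
  THF: x = 0.301, y = 0.568
  n-heptane: x = 0.292, y = 0.216
  toluene: x = 0.408, y = 0.216

ψ = 0.839, x_THF = 0.301, y_THF = 0.568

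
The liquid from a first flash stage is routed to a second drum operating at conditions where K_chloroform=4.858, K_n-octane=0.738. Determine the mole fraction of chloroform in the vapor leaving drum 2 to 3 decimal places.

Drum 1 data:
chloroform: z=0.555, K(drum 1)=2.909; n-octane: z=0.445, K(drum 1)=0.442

y_chloroform (drum 2) = 0.309

Drum 1:
Newton iteration, ψ₁⁰ = 0.64:
  ψ₁ = 0.640: g = 0.0906, g' = -0.745 → ψ₁ = 0.762
Converged at ψ₁ = 0.762.
Drum-1 compositions:
  chloroform: x = 0.226, y = 0.658
  n-octane: x = 0.774, y = 0.342
Drum-2 feed = drum-1 liquid: z₂ = (0.2262, 0.7738).
Drum 2:
Let ψ₂ = V/F and solve Σ zᵢ(Kᵢ−1)/(1+ψ₂(Kᵢ−1)) = 0.
Check two-phase: ΣzᵢKᵢ = 1.670 > 1 and Σzᵢ/Kᵢ = 1.095 > 1, so g(0) = 0.670 > 0 and g(1) = -0.095 < 0.
Newton iteration, ψ₂⁰ = 0.32:
  ψ₂ = 0.320: g = 0.1692, g' = -0.738 → ψ₂ = 0.549
  ψ₂ = 0.549: g = 0.0429, g' = -0.418 → ψ₂ = 0.652
  ψ₂ = 0.652: g = 0.0037, g' = -0.350 → ψ₂ = 0.663
Converged at ψ₂ = 0.663.
  chloroform: x = 0.064, y = 0.309
  n-octane: x = 0.936, y = 0.691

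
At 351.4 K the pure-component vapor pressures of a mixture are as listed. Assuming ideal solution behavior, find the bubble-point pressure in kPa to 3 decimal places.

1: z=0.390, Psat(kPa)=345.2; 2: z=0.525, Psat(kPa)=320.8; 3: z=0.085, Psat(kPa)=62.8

At the bubble point ψ → 0, so ΣzᵢKᵢ = 1 with Kᵢ = Pᵢˢᵃᵗ/P ⇒ P = ΣzᵢPᵢˢᵃᵗ.
P = 0.390·345.2 + 0.525·320.8 + 0.085·62.8 = 308.386 kPa

Pbub = 308.386 kPa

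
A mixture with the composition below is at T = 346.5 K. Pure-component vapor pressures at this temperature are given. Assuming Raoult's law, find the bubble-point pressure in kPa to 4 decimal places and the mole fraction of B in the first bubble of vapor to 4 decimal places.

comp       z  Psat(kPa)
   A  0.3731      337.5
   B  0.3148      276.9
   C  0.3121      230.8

At the bubble point ψ → 0, so ΣzᵢKᵢ = 1 with Kᵢ = Pᵢˢᵃᵗ/P ⇒ P = ΣzᵢPᵢˢᵃᵗ.
P = 0.3731·337.5 + 0.3148·276.9 + 0.3121·230.8 = 285.1221 kPa
yᵢ = zᵢPᵢˢᵃᵗ/P ⇒ y_B = 0.3148·276.9/285.1221 = 0.3057

Pbub = 285.1221 kPa, y_B = 0.3057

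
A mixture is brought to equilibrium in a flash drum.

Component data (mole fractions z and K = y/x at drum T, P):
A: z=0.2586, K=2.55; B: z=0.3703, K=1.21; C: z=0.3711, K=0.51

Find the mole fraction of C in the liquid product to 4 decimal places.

x_C = 0.5459

Rachford–Rice: g(ψ) = Σ zᵢ(Kᵢ−1)/(1+ψ(Kᵢ−1)) = 0.
g(0) = ΣzᵢKᵢ − 1 = 0.2968 and g(1) = 1 − Σzᵢ/Kᵢ = -0.1351, so a root lies in (0, 1).
Newton–Raphson from ψ = 0.5:
  ψ = 0.5000: g = 0.05535, g' = -0.3669 → ψ = 0.6509
  ψ = 0.6509: g = 0.00096, g' = -0.3587 → ψ = 0.6535
Converged at ψ = 0.6535.
Compositions from xᵢ = zᵢ/(1+ψ(Kᵢ−1)), yᵢ = Kᵢxᵢ:
  A: x = 0.1285, y = 0.3276
  B: x = 0.3256, y = 0.3940
  C: x = 0.5459, y = 0.2784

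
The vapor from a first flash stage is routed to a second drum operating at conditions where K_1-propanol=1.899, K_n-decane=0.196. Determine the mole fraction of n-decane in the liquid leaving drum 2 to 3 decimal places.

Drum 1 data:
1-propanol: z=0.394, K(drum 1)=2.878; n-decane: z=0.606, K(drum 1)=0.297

x_n-decane (drum 2) = 0.528

Drum 1:
Rachford–Rice: g(ψ₁) = Σ zᵢ(Kᵢ−1)/(1+ψ₁(Kᵢ−1)) = 0.
Feasibility: ΣzᵢKᵢ = 1.314, Σzᵢ/Kᵢ = 2.177 — both > 1, two phases present.
Binary case is linear: z₁(K₁−1)(1+ψ₁(K₂−1)) + z₂(K₂−1)(1+ψ₁(K₁−1)) = 0
⇒ ψ₁ = [z₁(K₁−1)+z₂(K₂−1)] / [−(K₁−1)(K₂−1)] = 0.3139/1.3202 = 0.238
Drum-1 compositions:
  1-propanol: x = 0.272, y = 0.784
  n-decane: x = 0.728, y = 0.216
Drum-2 feed = drum-1 vapor: z₂ = (0.7839, 0.2161).
Drum 2:
Rachford–Rice: g(ψ₂) = Σ zᵢ(Kᵢ−1)/(1+ψ₂(Kᵢ−1)) = 0.
Check two-phase: ΣzᵢKᵢ = 1.531 > 1 and Σzᵢ/Kᵢ = 1.515 > 1, so g(0) = 0.531 > 0 and g(1) = -0.515 < 0.
Newton iteration, ψ₂⁰ = 0.5:
  ψ₂ = 0.500: g = 0.1956, g' = -0.692 → ψ₂ = 0.783
  ψ₂ = 0.783: g = -0.0550, g' = -1.235 → ψ₂ = 0.738
  ψ₂ = 0.738: g = -0.0037, g' = -1.074 → ψ₂ = 0.735
Converged at ψ₂ = 0.735.
  1-propanol: x = 0.472, y = 0.897
  n-decane: x = 0.528, y = 0.103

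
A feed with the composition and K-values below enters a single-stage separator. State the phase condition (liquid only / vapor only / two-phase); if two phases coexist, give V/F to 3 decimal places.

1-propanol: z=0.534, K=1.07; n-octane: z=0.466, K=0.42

liquid only

ΣzᵢKᵢ = 0.767; Σzᵢ/Kᵢ = 1.609.
Since ΣzᵢKᵢ < 1 the mixture is below its bubble point — single liquid phase.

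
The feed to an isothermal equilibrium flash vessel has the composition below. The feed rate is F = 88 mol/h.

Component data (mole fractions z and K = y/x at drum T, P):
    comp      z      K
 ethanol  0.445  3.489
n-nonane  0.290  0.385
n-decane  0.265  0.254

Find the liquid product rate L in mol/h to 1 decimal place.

L = 50.0 mol/h

Newton iteration, β⁰ = 0.48:
  β = 0.480: g = -0.0563, g' = -1.151 → β = 0.431
Converged at β = 0.431.
Then V = β·F = 0.4313·88 = 38.0 mol/h and L = F − V = 50.0 mol/h.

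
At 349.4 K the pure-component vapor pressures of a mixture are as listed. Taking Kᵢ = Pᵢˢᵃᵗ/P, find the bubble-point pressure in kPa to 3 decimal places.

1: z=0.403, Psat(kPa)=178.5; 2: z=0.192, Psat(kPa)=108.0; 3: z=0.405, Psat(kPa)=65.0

Pbub = 118.997 kPa

At the bubble point ψ → 0, so ΣzᵢKᵢ = 1 with Kᵢ = Pᵢˢᵃᵗ/P ⇒ P = ΣzᵢPᵢˢᵃᵗ.
P = 0.403·178.5 + 0.192·108.0 + 0.405·65.0 = 118.997 kPa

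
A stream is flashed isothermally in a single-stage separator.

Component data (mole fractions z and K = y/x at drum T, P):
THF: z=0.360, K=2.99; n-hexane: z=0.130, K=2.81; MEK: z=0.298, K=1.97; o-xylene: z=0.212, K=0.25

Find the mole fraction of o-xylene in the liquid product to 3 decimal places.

Let ψ = V/F and solve Σ zᵢ(Kᵢ−1)/(1+ψ(Kᵢ−1)) = 0.
Feasibility: ΣzᵢKᵢ = 2.082, Σzᵢ/Kᵢ = 1.166 — both > 1, two phases present.
Iterate (Newton) starting at ψ = 0.5:
  ψ = 0.500: g = 0.4229, g' = -0.908 → ψ = 0.966
  ψ = 0.966: g = -0.0966, g' = -1.867 → ψ = 0.914
  ψ = 0.914: g = -0.0095, g' = -1.524 → ψ = 0.908
Converged at ψ = 0.908.
Compositions from xᵢ = zᵢ/(1+ψ(Kᵢ−1)), yᵢ = Kᵢxᵢ:
  THF: x = 0.128, y = 0.384
  n-hexane: x = 0.049, y = 0.138
  MEK: x = 0.158, y = 0.312
  o-xylene: x = 0.664, y = 0.166

x_o-xylene = 0.664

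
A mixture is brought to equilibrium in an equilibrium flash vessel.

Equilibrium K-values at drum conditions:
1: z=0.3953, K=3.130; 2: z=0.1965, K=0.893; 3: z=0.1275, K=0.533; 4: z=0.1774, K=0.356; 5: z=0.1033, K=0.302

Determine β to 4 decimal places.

Newton iteration, β⁰ = 0.62:
  β = 0.6200: g = -0.06079, g' = -0.7510 → β = 0.5391
  β = 0.5391: g = -0.00053, g' = -0.7428 → β = 0.5383
Converged at β = 0.5383.

β = 0.5383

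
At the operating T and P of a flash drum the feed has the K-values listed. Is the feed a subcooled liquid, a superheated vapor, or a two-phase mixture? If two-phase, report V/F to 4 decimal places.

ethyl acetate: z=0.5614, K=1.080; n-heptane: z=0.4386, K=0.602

subcooled liquid

ΣzᵢKᵢ = 0.8703; Σzᵢ/Kᵢ = 1.2484.
Since ΣzᵢKᵢ < 1 the mixture is below its bubble point — single liquid phase.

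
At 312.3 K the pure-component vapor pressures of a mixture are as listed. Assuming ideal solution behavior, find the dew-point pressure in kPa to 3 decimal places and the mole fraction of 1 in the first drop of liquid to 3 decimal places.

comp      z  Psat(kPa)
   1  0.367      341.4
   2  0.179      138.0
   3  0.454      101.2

At the dew point ψ → 1, so Σzᵢ/Kᵢ = 1 with Kᵢ = Pᵢˢᵃᵗ/P ⇒ 1/P = Σzᵢ/Pᵢˢᵃᵗ.
1/P = 0.367/341.4 + 0.179/138.0 + 0.454/101.2 = 0.006858 ⇒ P = 145.810 kPa
xᵢ = zᵢP/Pᵢˢᵃᵗ ⇒ x_1 = 0.367·145.810/341.4 = 0.157

Pdew = 145.810 kPa, x_1 = 0.157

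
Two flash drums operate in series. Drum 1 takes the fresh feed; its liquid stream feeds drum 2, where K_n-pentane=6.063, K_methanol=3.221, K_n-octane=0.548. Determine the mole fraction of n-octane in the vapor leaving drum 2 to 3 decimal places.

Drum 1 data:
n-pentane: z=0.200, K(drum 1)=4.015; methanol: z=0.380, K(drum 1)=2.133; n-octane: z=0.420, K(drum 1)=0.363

Drum 1:
Material balance + equilibrium reduce to Σ zᵢ(Kᵢ−1)/(1+ψ₁(Kᵢ−1)) = 0.
Feasibility: ΣzᵢKᵢ = 1.766, Σzᵢ/Kᵢ = 1.385 — both > 1, two phases present.
Iterate (Newton) starting at ψ₁ = 0.5:
  ψ₁ = 0.500: g = 0.1227, g' = -0.855 → ψ₁ = 0.644
Converged at ψ₁ = 0.644.
Drum-1 compositions:
  n-pentane: x = 0.068, y = 0.273
  methanol: x = 0.220, y = 0.469
  n-octane: x = 0.712, y = 0.259
Drum-2 feed = drum-1 liquid: z₂ = (0.0680, 0.2197, 0.7124).
Drum 2:
Material balance + equilibrium reduce to Σ zᵢ(Kᵢ−1)/(1+ψ₂(Kᵢ−1)) = 0.
Feasibility: ΣzᵢKᵢ = 1.510, Σzᵢ/Kᵢ = 1.379 — both > 1, two phases present.
Iterate (Newton) starting at ψ₂ = 0.35:
  ψ₂ = 0.350: g = 0.0161, g' = -0.775 → ψ₂ = 0.371
Converged at ψ₂ = 0.371.
  n-pentane: x = 0.024, y = 0.143
  methanol: x = 0.120, y = 0.388
  n-octane: x = 0.856, y = 0.469

y_n-octane (drum 2) = 0.469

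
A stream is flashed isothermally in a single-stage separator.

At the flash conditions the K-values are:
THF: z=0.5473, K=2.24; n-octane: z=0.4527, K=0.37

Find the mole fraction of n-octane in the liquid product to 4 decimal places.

x_n-octane = 0.6631

Rachford–Rice: g(V/F) = Σ zᵢ(Kᵢ−1)/(1+V/F(Kᵢ−1)) = 0.
Feasibility: ΣzᵢKᵢ = 1.3935, Σzᵢ/Kᵢ = 1.4678 — both > 1, two phases present.
Binary case is linear: z₁(K₁−1)(1+V/F(K₂−1)) + z₂(K₂−1)(1+V/F(K₁−1)) = 0
⇒ V/F = [z₁(K₁−1)+z₂(K₂−1)] / [−(K₁−1)(K₂−1)] = 0.39345/0.78120 = 0.5036
Compositions from xᵢ = zᵢ/(1+V/F(Kᵢ−1)), yᵢ = Kᵢxᵢ:
  THF: x = 0.3369, y = 0.7547
  n-octane: x = 0.6631, y = 0.2453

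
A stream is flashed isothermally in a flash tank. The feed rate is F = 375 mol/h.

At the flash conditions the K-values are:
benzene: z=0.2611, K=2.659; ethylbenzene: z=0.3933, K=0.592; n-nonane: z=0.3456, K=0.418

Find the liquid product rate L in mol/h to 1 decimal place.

L = 342.2 mol/h

Newton–Raphson from ψ = 0.68:
  ψ = 0.6800: g = -0.35142, g' = -0.6047 → ψ = 0.0989
  ψ = 0.0989: g = -0.00850, g' = -0.7333 → ψ = 0.0873
  ψ = 0.0873: g = 0.00009, g' = -0.7487 → ψ = 0.0874
Converged at ψ = 0.0874.
Then V = ψ·F = 0.0874·375 = 32.8 mol/h and L = F − V = 342.2 mol/h.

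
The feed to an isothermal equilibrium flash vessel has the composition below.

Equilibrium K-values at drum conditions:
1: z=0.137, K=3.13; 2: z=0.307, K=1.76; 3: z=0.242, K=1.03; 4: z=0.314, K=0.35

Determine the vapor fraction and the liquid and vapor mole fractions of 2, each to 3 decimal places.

Let ψ = V/F and solve Σ zᵢ(Kᵢ−1)/(1+ψ(Kᵢ−1)) = 0.
Feasibility: ΣzᵢKᵢ = 1.328, Σzᵢ/Kᵢ = 1.350 — both > 1, two phases present.
Newton–Raphson from ψ = 0.5:
  ψ = 0.500: g = 0.0152, g' = -0.530 → ψ = 0.529
  ψ = 0.529: g = -0.0001, g' = -0.536 → ψ = 0.528
Converged at ψ = 0.528.
Compositions from xᵢ = zᵢ/(1+ψ(Kᵢ−1)), yᵢ = Kᵢxᵢ:
  1: x = 0.064, y = 0.202
  2: x = 0.219, y = 0.385
  3: x = 0.238, y = 0.245
  4: x = 0.478, y = 0.167

ψ = 0.528, x_2 = 0.219, y_2 = 0.385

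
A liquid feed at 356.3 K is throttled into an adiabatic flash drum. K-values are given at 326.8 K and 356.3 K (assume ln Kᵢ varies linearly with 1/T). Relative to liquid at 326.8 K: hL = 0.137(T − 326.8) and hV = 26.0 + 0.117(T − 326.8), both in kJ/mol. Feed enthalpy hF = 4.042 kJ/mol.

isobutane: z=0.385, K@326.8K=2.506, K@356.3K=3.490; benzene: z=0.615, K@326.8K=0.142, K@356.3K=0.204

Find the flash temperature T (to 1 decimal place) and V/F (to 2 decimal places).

T = 335.3 K, V/F = 0.11

Adiabatic flash: solve Rachford–Rice at each trial T, then check hF = ψ·hV(T) + (1−ψ)·hL(T).
  T = 326.8 K: K = (2.506, 0.142), RR gives ψ = 0.040, H_out = 1.049 kJ/mol
  T = 356.3 K: K = (3.490, 0.204), RR gives ψ = 0.237, H_out = 10.056 kJ/mol
  T = 341.6 K: K = (2.980, 0.172), RR gives ψ = 0.154, H_out = 5.991 kJ/mol
  T = 334.2 K: K = (2.738, 0.156), RR gives ψ = 0.103, H_out = 3.665 kJ/mol
  T = 337.9 K: K = (2.858, 0.164), RR gives ψ = 0.129, H_out = 4.859 kJ/mol
  T = 336.0 K: K = (2.796, 0.160), RR gives ψ = 0.116, H_out = 4.254 kJ/mol
  T = 335.1 K: K = (2.767, 0.158), RR gives ψ = 0.109, H_out = 3.962 kJ/mol
Linear interpolation between T = 335.1 (H_out = 3.962) and T = 336.0 (H_out = 4.254) on hF = 4.042 gives T ≈ 335.3 K, at which ψ = 0.11.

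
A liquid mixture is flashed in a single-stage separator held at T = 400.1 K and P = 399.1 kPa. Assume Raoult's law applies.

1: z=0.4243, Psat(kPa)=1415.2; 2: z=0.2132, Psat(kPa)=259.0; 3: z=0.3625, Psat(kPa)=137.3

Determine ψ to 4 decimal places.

Raoult's law: Kᵢ = Pᵢˢᵃᵗ/P = Pᵢˢᵃᵗ/399.1.
  K_1 = 1415.2/399.1 = 3.545978, K_2 = 259.0/399.1 = 0.648960, K_3 = 137.3/399.1 = 0.344024
Newton iteration, ψ⁰ = 0.5:
  ψ = 0.5000: g = 0.03063, g' = -0.9164 → ψ = 0.5334
  ψ = 0.5334: g = 0.00023, g' = -0.9035 → ψ = 0.5337
Converged at ψ = 0.5337.

ψ = 0.5337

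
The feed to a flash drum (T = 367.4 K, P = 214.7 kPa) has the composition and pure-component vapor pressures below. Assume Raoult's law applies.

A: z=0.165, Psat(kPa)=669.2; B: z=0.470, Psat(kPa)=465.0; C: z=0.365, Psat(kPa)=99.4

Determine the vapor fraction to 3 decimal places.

Raoult's law: Kᵢ = Pᵢˢᵃᵗ/P = Pᵢˢᵃᵗ/214.7.
  K_A = 669.2/214.7 = 3.11691, K_B = 465.0/214.7 = 2.16581, K_C = 99.4/214.7 = 0.46297
Iterate (Newton) starting at ψ = 0.5:
  ψ = 0.500: g = 0.2479, g' = -0.626 → ψ = 0.896
  ψ = 0.896: g = 0.0109, g' = -0.632 → ψ = 0.913
Converged at ψ = 0.913.

ψ = 0.913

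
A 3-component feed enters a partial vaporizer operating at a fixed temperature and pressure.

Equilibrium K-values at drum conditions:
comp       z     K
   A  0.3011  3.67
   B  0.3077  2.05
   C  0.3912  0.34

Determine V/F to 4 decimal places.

V/F = 0.6859

Iterate (Newton) starting at V/F = 0.49:
  V/F = 0.4900: g = 0.18001, g' = -0.9230 → V/F = 0.6850
  V/F = 0.6850: g = 0.00084, g' = -0.9507 → V/F = 0.6859
Converged at V/F = 0.6859.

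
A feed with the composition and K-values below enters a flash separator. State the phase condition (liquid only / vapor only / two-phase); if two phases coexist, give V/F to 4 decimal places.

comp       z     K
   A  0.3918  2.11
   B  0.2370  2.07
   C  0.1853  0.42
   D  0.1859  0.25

two-phase, V/F = 0.5963

ΣzᵢKᵢ = 1.4416; Σzᵢ/Kᵢ = 1.4850.
Both exceed 1, so a two-phase solution exists.
Newton–Raphson from ψ = 0.5:
  ψ = 0.5000: g = 0.07043, g' = -0.7062 → ψ = 0.5997
  ψ = 0.5997: g = -0.00265, g' = -0.7667 → ψ = 0.5963
Converged at ψ = 0.5963.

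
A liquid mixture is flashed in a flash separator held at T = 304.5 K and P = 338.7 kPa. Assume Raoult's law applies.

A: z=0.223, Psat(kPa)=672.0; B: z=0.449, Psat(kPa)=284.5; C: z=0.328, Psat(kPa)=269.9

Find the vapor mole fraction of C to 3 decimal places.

Raoult's law: Kᵢ = Pᵢˢᵃᵗ/P = Pᵢˢᵃᵗ/338.7.
  K_A = 672.0/338.7 = 1.98406, K_B = 284.5/338.7 = 0.83998, K_C = 269.9/338.7 = 0.79687
Material balance + equilibrium reduce to Σ zᵢ(Kᵢ−1)/(1+V/F(Kᵢ−1)) = 0.
g(0) = ΣzᵢKᵢ − 1 = 0.081 and g(1) = 1 − Σzᵢ/Kᵢ = -0.059, so a root lies in (0, 1).
Newton–Raphson from V/F = 0.5:
  V/F = 0.500: g = -0.0052, g' = -0.127 → V/F = 0.459
  V/F = 0.459: g = 0.0001, g' = -0.132 → V/F = 0.460
Converged at V/F = 0.460.
Compositions from xᵢ = zᵢ/(1+V/F(Kᵢ−1)), yᵢ = Kᵢxᵢ:
  A: x = 0.154, y = 0.305
  B: x = 0.485, y = 0.407
  C: x = 0.362, y = 0.288

y_C = 0.288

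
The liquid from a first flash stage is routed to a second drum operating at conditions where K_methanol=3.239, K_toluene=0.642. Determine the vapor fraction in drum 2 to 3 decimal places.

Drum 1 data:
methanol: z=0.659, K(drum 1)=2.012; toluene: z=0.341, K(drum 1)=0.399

V/F (drum 2) = 0.761

Drum 1:
Let ψ₁ = V/F and solve Σ zᵢ(Kᵢ−1)/(1+ψ₁(Kᵢ−1)) = 0.
Feasibility: ΣzᵢKᵢ = 1.462, Σzᵢ/Kᵢ = 1.182 — both > 1, two phases present.
Iterate (Newton) starting at ψ₁ = 0.6:
  ψ₁ = 0.600: g = 0.0944, g' = -0.563 → ψ₁ = 0.768
  ψ₁ = 0.768: g = -0.0053, g' = -0.638 → ψ₁ = 0.760
Converged at ψ₁ = 0.760.
Drum-1 compositions:
  methanol: x = 0.373, y = 0.750
  toluene: x = 0.627, y = 0.250
Drum-2 feed = drum-1 liquid: z₂ = (0.3726, 0.6274).
Drum 2:
Rachford–Rice: g(ψ₂) = Σ zᵢ(Kᵢ−1)/(1+ψ₂(Kᵢ−1)) = 0.
Feasibility: ΣzᵢKᵢ = 1.610, Σzᵢ/Kᵢ = 1.092 — both > 1, two phases present.
Binary case is linear: z₁(K₁−1)(1+ψ₂(K₂−1)) + z₂(K₂−1)(1+ψ₂(K₁−1)) = 0
⇒ ψ₂ = [z₁(K₁−1)+z₂(K₂−1)] / [−(K₁−1)(K₂−1)] = 0.6096/0.8016 = 0.761
  methanol: x = 0.138, y = 0.447
  toluene: x = 0.862, y = 0.553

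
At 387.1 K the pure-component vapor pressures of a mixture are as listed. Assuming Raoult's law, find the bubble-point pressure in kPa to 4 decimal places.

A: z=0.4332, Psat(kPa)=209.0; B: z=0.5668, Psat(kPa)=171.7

Pbub = 187.8584 kPa

At the bubble point ψ → 0, so ΣzᵢKᵢ = 1 with Kᵢ = Pᵢˢᵃᵗ/P ⇒ P = ΣzᵢPᵢˢᵃᵗ.
P = 0.4332·209.0 + 0.5668·171.7 = 187.8584 kPa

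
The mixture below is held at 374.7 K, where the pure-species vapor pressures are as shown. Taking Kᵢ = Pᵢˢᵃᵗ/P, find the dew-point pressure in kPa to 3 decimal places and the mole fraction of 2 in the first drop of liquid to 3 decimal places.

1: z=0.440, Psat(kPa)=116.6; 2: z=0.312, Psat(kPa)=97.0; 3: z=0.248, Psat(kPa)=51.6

Pdew = 84.772 kPa, x_2 = 0.273

At the dew point ψ → 1, so Σzᵢ/Kᵢ = 1 with Kᵢ = Pᵢˢᵃᵗ/P ⇒ 1/P = Σzᵢ/Pᵢˢᵃᵗ.
1/P = 0.440/116.6 + 0.312/97.0 + 0.248/51.6 = 0.011796 ⇒ P = 84.772 kPa
xᵢ = zᵢP/Pᵢˢᵃᵗ ⇒ x_2 = 0.312·84.772/97.0 = 0.273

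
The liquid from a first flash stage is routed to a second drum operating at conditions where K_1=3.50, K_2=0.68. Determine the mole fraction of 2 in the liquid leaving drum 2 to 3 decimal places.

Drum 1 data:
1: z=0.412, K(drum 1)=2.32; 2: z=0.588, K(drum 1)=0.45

x_2 (drum 2) = 0.887

Drum 1:
Rachford–Rice: g(ψ₁) = Σ zᵢ(Kᵢ−1)/(1+ψ₁(Kᵢ−1)) = 0.
Check two-phase: ΣzᵢKᵢ = 1.220 > 1 and Σzᵢ/Kᵢ = 1.484 > 1, so g(0) = 0.220 > 0 and g(1) = -0.484 < 0.
Binary case is linear: z₁(K₁−1)(1+ψ₁(K₂−1)) + z₂(K₂−1)(1+ψ₁(K₁−1)) = 0
⇒ ψ₁ = [z₁(K₁−1)+z₂(K₂−1)] / [−(K₁−1)(K₂−1)] = 0.2204/0.7260 = 0.304
Drum-1 compositions:
  1: x = 0.294, y = 0.682
  2: x = 0.706, y = 0.318
Drum-2 feed = drum-1 liquid: z₂ = (0.2941, 0.7059).
Drum 2:
Material balance + equilibrium reduce to Σ zᵢ(Kᵢ−1)/(1+ψ₂(Kᵢ−1)) = 0.
Check two-phase: ΣzᵢKᵢ = 1.509 > 1 and Σzᵢ/Kᵢ = 1.122 > 1, so g(0) = 0.509 > 0 and g(1) = -0.122 < 0.
Binary case is linear: z₁(K₁−1)(1+ψ₂(K₂−1)) + z₂(K₂−1)(1+ψ₂(K₁−1)) = 0
⇒ ψ₂ = [z₁(K₁−1)+z₂(K₂−1)] / [−(K₁−1)(K₂−1)] = 0.5094/0.8000 = 0.637
  1: x = 0.113, y = 0.397
  2: x = 0.887, y = 0.603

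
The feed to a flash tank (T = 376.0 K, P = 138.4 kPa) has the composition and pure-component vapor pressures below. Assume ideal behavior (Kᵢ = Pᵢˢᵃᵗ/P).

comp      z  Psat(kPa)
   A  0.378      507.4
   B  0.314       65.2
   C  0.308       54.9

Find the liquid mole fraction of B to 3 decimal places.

x_B = 0.408

Raoult's law: Kᵢ = Pᵢˢᵃᵗ/P = Pᵢˢᵃᵗ/138.4.
  K_A = 507.4/138.4 = 3.66618, K_B = 65.2/138.4 = 0.47110, K_C = 54.9/138.4 = 0.39668
Material balance + equilibrium reduce to Σ zᵢ(Kᵢ−1)/(1+β(Kᵢ−1)) = 0.
Check two-phase: ΣzᵢKᵢ = 1.656 > 1 and Σzᵢ/Kᵢ = 1.546 > 1, so g(0) = 0.656 > 0 and g(1) = -0.546 < 0.
Newton–Raphson from β = 0.5:
  β = 0.500: g = -0.0599, g' = -0.886 → β = 0.432
  β = 0.432: g = 0.0014, g' = -0.933 → β = 0.434
Converged at β = 0.434.
Compositions from xᵢ = zᵢ/(1+β(Kᵢ−1)), yᵢ = Kᵢxᵢ:
  A: x = 0.175, y = 0.643
  B: x = 0.408, y = 0.192
  C: x = 0.417, y = 0.166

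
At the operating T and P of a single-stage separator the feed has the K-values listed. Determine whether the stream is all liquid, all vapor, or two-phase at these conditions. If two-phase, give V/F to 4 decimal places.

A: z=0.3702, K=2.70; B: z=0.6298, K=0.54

ΣzᵢKᵢ = 1.3396; Σzᵢ/Kᵢ = 1.3034.
Both exceed 1, so a two-phase solution exists.
Binary case is linear: z₁(K₁−1)(1+ψ(K₂−1)) + z₂(K₂−1)(1+ψ(K₁−1)) = 0
⇒ ψ = [z₁(K₁−1)+z₂(K₂−1)] / [−(K₁−1)(K₂−1)] = 0.33963/0.78200 = 0.4343

two-phase, V/F = 0.4343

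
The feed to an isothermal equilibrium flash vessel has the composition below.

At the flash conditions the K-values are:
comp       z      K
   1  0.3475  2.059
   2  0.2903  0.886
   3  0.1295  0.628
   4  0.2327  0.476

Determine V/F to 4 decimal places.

V/F = 0.4404

Rachford–Rice: g(V/F) = Σ zᵢ(Kᵢ−1)/(1+V/F(Kᵢ−1)) = 0.
Feasibility: ΣzᵢKᵢ = 1.1648, Σzᵢ/Kᵢ = 1.1915 — both > 1, two phases present.
Newton iteration, V/F⁰ = 0.5:
  V/F = 0.5000: g = -0.01890, g' = -0.3152 → V/F = 0.4400
  V/F = 0.4400: g = 0.00010, g' = -0.3191 → V/F = 0.4404
Converged at V/F = 0.4404.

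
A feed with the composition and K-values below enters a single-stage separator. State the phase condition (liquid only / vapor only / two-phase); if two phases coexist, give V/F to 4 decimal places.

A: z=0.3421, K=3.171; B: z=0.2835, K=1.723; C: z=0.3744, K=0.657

vapor only

ΣzᵢKᵢ = 1.8193; Σzᵢ/Kᵢ = 0.8423.
Since Σzᵢ/Kᵢ < 1 the mixture is above its dew point — single vapor phase.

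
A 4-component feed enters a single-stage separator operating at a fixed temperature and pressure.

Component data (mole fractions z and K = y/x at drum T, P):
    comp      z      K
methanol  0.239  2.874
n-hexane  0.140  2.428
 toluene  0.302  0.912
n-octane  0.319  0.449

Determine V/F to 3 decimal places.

V/F = 0.657

Material balance + equilibrium reduce to Σ zᵢ(Kᵢ−1)/(1+V/F(Kᵢ−1)) = 0.
Check two-phase: ΣzᵢKᵢ = 1.445 > 1 and Σzᵢ/Kᵢ = 1.182 > 1, so g(0) = 0.445 > 0 and g(1) = -0.182 < 0.
Newton–Raphson from V/F = 0.5:
  V/F = 0.500: g = 0.0775, g' = -0.508 → V/F = 0.652
  V/F = 0.652: g = 0.0024, g' = -0.485 → V/F = 0.657
Converged at V/F = 0.657.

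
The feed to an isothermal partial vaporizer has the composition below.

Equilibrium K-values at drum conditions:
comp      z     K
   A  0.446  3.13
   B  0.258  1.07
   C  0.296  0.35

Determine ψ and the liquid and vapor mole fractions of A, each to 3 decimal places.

ψ = 0.760, x_A = 0.170, y_A = 0.533

Material balance + equilibrium reduce to Σ zᵢ(Kᵢ−1)/(1+ψ(Kᵢ−1)) = 0.
Check two-phase: ΣzᵢKᵢ = 1.776 > 1 and Σzᵢ/Kᵢ = 1.229 > 1, so g(0) = 0.776 > 0 and g(1) = -0.229 < 0.
Newton–Raphson from ψ = 0.33:
  ψ = 0.330: g = 0.3306, g' = -0.902 → ψ = 0.697
  ψ = 0.697: g = 0.0481, g' = -0.747 → ψ = 0.761
  ψ = 0.761: g = -0.0011, g' = -0.785 → ψ = 0.760
Converged at ψ = 0.760.
Compositions from xᵢ = zᵢ/(1+ψ(Kᵢ−1)), yᵢ = Kᵢxᵢ:
  A: x = 0.170, y = 0.533
  B: x = 0.245, y = 0.262
  C: x = 0.585, y = 0.205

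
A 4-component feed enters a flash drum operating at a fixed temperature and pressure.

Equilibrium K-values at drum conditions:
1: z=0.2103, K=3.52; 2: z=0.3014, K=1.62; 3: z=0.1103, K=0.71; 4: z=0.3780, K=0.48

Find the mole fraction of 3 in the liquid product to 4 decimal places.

x_3 = 0.1357

Let ψ = V/F and solve Σ zᵢ(Kᵢ−1)/(1+ψ(Kᵢ−1)) = 0.
Check two-phase: ΣzᵢKᵢ = 1.4883 > 1 and Σzᵢ/Kᵢ = 1.1886 > 1, so g(0) = 0.4883 > 0 and g(1) = -0.1886 < 0.
Newton iteration, ψ⁰ = 0.37:
  ψ = 0.3700: g = 0.14703, g' = -0.6026 → ψ = 0.6140
  ψ = 0.6140: g = 0.01574, g' = -0.5009 → ψ = 0.6454
  ψ = 0.6454: g = 0.00005, g' = -0.4983 → ψ = 0.6455
Converged at ψ = 0.6455.
Compositions from xᵢ = zᵢ/(1+ψ(Kᵢ−1)), yᵢ = Kᵢxᵢ:
  1: x = 0.0801, y = 0.2818
  2: x = 0.2153, y = 0.3487
  3: x = 0.1357, y = 0.0963
  4: x = 0.5690, y = 0.2731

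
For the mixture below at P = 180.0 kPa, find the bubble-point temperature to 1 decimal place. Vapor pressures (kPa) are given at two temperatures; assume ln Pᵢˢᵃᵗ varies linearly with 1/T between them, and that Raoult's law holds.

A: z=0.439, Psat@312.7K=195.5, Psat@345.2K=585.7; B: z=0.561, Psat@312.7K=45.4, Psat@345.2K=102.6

Bubble-point temperature: ΣzᵢPᵢˢᵃᵗ(T) = P. Interpolate ln Pᵢˢᵃᵗ = aᵢ + bᵢ/T.
  T = 312.7 K: ΣzᵢPᵢˢᵃᵗ = 111.29 kPa
  T = 345.2 K: ΣzᵢPᵢˢᵃᵗ = 314.68 kPa
  T = 328.9 K: ΣzᵢPᵢˢᵃᵗ = 191.39 kPa
  T = 320.8 K: ΣzᵢPᵢˢᵃᵗ = 146.88 kPa
  T = 324.9 K: ΣzᵢPᵢˢᵃᵗ = 168.20 kPa
  T = 326.9 K: ΣzᵢPᵢˢᵃᵗ = 179.49 kPa
Interpolating between 326.9 K and 328.9 K gives T ≈ 327.0 K.

T = 327.0 K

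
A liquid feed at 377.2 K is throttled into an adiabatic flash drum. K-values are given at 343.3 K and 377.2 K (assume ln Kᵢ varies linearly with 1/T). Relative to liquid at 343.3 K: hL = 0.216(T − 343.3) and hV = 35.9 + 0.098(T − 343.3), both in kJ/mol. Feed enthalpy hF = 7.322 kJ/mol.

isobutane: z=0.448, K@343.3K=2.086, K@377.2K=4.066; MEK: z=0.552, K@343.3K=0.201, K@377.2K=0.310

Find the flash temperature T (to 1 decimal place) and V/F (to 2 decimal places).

Adiabatic flash: solve Rachford–Rice at each trial T, then check hF = ψ·hV(T) + (1−ψ)·hL(T).
  T = 343.3 K: K = (2.086, 0.201), RR gives ψ = 0.052, H_out = 1.882 kJ/mol
  T = 377.2 K: K = (4.066, 0.310), RR gives ψ = 0.469, H_out = 22.291 kJ/mol
  T = 360.2 K: K = (2.956, 0.252), RR gives ψ = 0.317, H_out = 14.387 kJ/mol
  T = 351.8 K: K = (2.496, 0.226), RR gives ψ = 0.210, H_out = 9.154 kJ/mol
  T = 347.6 K: K = (2.287, 0.213), RR gives ψ = 0.141, H_out = 5.902 kJ/mol
  T = 349.7 K: K = (2.390, 0.220), RR gives ψ = 0.177, H_out = 7.596 kJ/mol
  T = 348.6 K: K = (2.335, 0.216), RR gives ψ = 0.158, H_out = 6.727 kJ/mol
  T = 349.1 K: K = (2.360, 0.218), RR gives ψ = 0.167, H_out = 7.127 kJ/mol
Linear interpolation between T = 349.1 (H_out = 7.127) and T = 349.7 (H_out = 7.596) on hF = 7.322 gives T ≈ 349.3 K, at which ψ = 0.17.

T = 349.3 K, V/F = 0.17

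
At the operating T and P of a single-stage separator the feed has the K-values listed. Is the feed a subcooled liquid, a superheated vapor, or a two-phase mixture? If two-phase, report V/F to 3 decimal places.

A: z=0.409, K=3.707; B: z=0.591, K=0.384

ΣzᵢKᵢ = 1.743; Σzᵢ/Kᵢ = 1.649.
Both exceed 1, so a two-phase solution exists.
Material balance + equilibrium reduce to Σ zᵢ(Kᵢ−1)/(1+ψ(Kᵢ−1)) = 0.
Binary case is linear: z₁(K₁−1)(1+ψ(K₂−1)) + z₂(K₂−1)(1+ψ(K₁−1)) = 0
⇒ ψ = [z₁(K₁−1)+z₂(K₂−1)] / [−(K₁−1)(K₂−1)] = 0.7431/1.6675 = 0.446

two-phase, V/F = 0.446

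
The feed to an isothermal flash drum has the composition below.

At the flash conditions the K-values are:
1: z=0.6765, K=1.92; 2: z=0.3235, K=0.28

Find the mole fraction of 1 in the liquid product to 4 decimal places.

Material balance + equilibrium reduce to Σ zᵢ(Kᵢ−1)/(1+ψ(Kᵢ−1)) = 0.
Check two-phase: ΣzᵢKᵢ = 1.3895 > 1 and Σzᵢ/Kᵢ = 1.5077 > 1, so g(0) = 0.3895 > 0 and g(1) = -0.5077 < 0.
Iterate (Newton) starting at ψ = 0.5:
  ψ = 0.5000: g = 0.06235, g' = -0.6780 → ψ = 0.5920
  ψ = 0.5920: g = -0.00299, g' = -0.7494 → ψ = 0.5880
Converged at ψ = 0.5880.
Compositions from xᵢ = zᵢ/(1+ψ(Kᵢ−1)), yᵢ = Kᵢxᵢ:
  1: x = 0.4390, y = 0.8429
  2: x = 0.5610, y = 0.1571

x_1 = 0.4390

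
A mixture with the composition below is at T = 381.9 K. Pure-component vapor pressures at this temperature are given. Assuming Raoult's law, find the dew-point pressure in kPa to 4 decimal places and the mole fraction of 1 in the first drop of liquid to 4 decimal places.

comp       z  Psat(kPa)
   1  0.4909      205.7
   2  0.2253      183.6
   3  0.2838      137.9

Pdew = 176.3164 kPa, x_1 = 0.4208

At the dew point ψ → 1, so Σzᵢ/Kᵢ = 1 with Kᵢ = Pᵢˢᵃᵗ/P ⇒ 1/P = Σzᵢ/Pᵢˢᵃᵗ.
1/P = 0.4909/205.7 + 0.2253/183.6 + 0.2838/137.9 = 0.0056716 ⇒ P = 176.3164 kPa
xᵢ = zᵢP/Pᵢˢᵃᵗ ⇒ x_1 = 0.4909·176.3164/205.7 = 0.4208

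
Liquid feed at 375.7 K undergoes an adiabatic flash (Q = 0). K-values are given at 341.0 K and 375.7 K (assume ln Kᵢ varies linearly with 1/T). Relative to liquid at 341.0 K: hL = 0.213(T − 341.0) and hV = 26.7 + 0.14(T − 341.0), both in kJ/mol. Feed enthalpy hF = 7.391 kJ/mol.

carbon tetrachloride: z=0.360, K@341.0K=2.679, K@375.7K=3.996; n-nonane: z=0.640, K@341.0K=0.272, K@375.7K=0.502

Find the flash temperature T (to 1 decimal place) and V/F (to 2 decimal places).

Adiabatic flash: solve Rachford–Rice at each trial T, then check hF = ψ·hV(T) + (1−ψ)·hL(T).
  T = 341.0 K: K = (2.679, 0.272), RR gives ψ = 0.113, H_out = 3.026 kJ/mol
  T = 375.7 K: K = (3.996, 0.502), RR gives ψ = 0.509, H_out = 19.699 kJ/mol
  T = 358.4 K: K = (3.306, 0.375), RR gives ψ = 0.299, H_out = 11.304 kJ/mol
  T = 349.7 K: K = (2.984, 0.321), RR gives ψ = 0.207, H_out = 7.259 kJ/mol
  T = 354.0 K: K = (3.141, 0.347), RR gives ψ = 0.252, H_out = 9.268 kJ/mol
  T = 351.9 K: K = (3.063, 0.334), RR gives ψ = 0.230, H_out = 8.291 kJ/mol
Linear interpolation between T = 349.7 (H_out = 7.259) and T = 351.9 (H_out = 8.291) on hF = 7.391 gives T ≈ 350.0 K, at which ψ = 0.21.

T = 350.0 K, V/F = 0.21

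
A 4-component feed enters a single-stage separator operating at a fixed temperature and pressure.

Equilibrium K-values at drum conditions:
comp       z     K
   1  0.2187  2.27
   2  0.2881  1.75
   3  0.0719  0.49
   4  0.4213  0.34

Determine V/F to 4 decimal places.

V/F = 0.2793

Rachford–Rice: g(V/F) = Σ zᵢ(Kᵢ−1)/(1+V/F(Kᵢ−1)) = 0.
Check two-phase: ΣzᵢKᵢ = 1.1791 > 1 and Σzᵢ/Kᵢ = 1.6468 > 1, so g(0) = 0.1791 > 0 and g(1) = -0.6468 < 0.
Iterate (Newton) starting at V/F = 0.5:
  V/F = 0.5000: g = -0.13721, g' = -0.6602 → V/F = 0.2922
  V/F = 0.2922: g = -0.00775, g' = -0.6042 → V/F = 0.2793
Converged at V/F = 0.2793.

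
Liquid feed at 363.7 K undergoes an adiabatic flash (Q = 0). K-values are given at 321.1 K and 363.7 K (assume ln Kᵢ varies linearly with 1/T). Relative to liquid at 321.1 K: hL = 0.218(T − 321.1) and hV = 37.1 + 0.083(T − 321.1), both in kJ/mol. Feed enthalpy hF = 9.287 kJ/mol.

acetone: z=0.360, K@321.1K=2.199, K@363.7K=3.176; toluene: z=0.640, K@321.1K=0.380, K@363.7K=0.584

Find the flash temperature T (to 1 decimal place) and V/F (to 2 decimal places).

T = 332.5 K, V/F = 0.19

Adiabatic flash: solve Rachford–Rice at each trial T, then check hF = ψ·hV(T) + (1−ψ)·hL(T).
  T = 321.1 K: K = (2.199, 0.380), RR gives ψ = 0.047, H_out = 1.739 kJ/mol
  T = 363.7 K: K = (3.176, 0.584), RR gives ψ = 0.571, H_out = 27.195 kJ/mol
  T = 342.4 K: K = (2.673, 0.477), RR gives ψ = 0.306, H_out = 15.129 kJ/mol
  T = 331.8 K: K = (2.433, 0.428), RR gives ψ = 0.183, H_out = 8.841 kJ/mol
  T = 337.1 K: K = (2.552, 0.452), RR gives ψ = 0.245, H_out = 12.047 kJ/mol
  T = 334.5 K: K = (2.494, 0.440), RR gives ψ = 0.215, H_out = 10.493 kJ/mol
  T = 333.1 K: K = (2.462, 0.434), RR gives ψ = 0.198, H_out = 9.642 kJ/mol
Linear interpolation between T = 331.8 (H_out = 8.841) and T = 333.1 (H_out = 9.642) on hF = 9.287 gives T ≈ 332.5 K, at which ψ = 0.19.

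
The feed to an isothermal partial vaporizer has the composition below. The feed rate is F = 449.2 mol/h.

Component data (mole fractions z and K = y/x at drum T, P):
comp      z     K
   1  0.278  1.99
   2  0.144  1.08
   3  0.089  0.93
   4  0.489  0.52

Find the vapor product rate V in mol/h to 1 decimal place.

Material balance + equilibrium reduce to Σ zᵢ(Kᵢ−1)/(1+ψ(Kᵢ−1)) = 0.
Feasibility: ΣzᵢKᵢ = 1.046, Σzᵢ/Kᵢ = 1.309 — both > 1, two phases present.
Newton iteration, ψ⁰ = 0.5:
  ψ = 0.500: g = -0.1201, g' = -0.318 → ψ = 0.123
  ψ = 0.123: g = 0.0012, g' = -0.345 → ψ = 0.126
Converged at ψ = 0.126.
Then V = ψ·F = 0.1260·449.2 = 56.6 mol/h and L = F − V = 392.6 mol/h.

V = 56.6 mol/h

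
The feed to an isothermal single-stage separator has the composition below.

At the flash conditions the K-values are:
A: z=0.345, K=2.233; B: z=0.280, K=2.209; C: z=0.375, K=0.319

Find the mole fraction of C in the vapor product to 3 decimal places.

y_C = 0.205

Newton iteration, V/F⁰ = 0.5:
  V/F = 0.500: g = 0.0869, g' = -0.760 → V/F = 0.614
  V/F = 0.614: g = -0.0028, g' = -0.819 → V/F = 0.611
Converged at V/F = 0.611.
Compositions from xᵢ = zᵢ/(1+V/F(Kᵢ−1)), yᵢ = Kᵢxᵢ:
  A: x = 0.197, y = 0.439
  B: x = 0.161, y = 0.356
  C: x = 0.642, y = 0.205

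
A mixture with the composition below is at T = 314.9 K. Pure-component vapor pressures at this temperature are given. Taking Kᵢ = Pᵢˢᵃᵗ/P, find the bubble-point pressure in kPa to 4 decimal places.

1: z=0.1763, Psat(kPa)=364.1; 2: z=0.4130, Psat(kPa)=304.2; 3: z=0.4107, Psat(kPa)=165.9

Pbub = 257.9606 kPa

At the bubble point ψ → 0, so ΣzᵢKᵢ = 1 with Kᵢ = Pᵢˢᵃᵗ/P ⇒ P = ΣzᵢPᵢˢᵃᵗ.
P = 0.1763·364.1 + 0.4130·304.2 + 0.4107·165.9 = 257.9606 kPa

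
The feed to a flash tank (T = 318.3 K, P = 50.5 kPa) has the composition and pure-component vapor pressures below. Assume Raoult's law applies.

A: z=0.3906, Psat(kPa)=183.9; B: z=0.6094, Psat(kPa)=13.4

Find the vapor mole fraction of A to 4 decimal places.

y_A = 0.7924

Raoult's law: Kᵢ = Pᵢˢᵃᵗ/P = Pᵢˢᵃᵗ/50.5.
  K_A = 183.9/50.5 = 3.641584, K_B = 13.4/50.5 = 0.265347
Newton iteration, V/F⁰ = 0.5:
  V/F = 0.5000: g = -0.26304, g' = -1.3277 → V/F = 0.3019
  V/F = 0.3019: g = -0.00126, g' = -1.3867 → V/F = 0.3010
Converged at V/F = 0.3010.
Compositions from xᵢ = zᵢ/(1+V/F(Kᵢ−1)), yᵢ = Kᵢxᵢ:
  A: x = 0.2176, y = 0.7924
  B: x = 0.7824, y = 0.2076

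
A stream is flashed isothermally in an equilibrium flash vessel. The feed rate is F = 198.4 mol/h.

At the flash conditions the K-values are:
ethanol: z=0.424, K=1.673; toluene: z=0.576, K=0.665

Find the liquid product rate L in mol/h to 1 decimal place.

Let β = V/F and solve Σ zᵢ(Kᵢ−1)/(1+β(Kᵢ−1)) = 0.
Check two-phase: ΣzᵢKᵢ = 1.092 > 1 and Σzᵢ/Kᵢ = 1.120 > 1, so g(0) = 0.092 > 0 and g(1) = -0.120 < 0.
Iterate (Newton) starting at β = 0.5:
  β = 0.500: g = -0.0183, g' = -0.201 → β = 0.409
  β = 0.409: g = 0.0002, g' = -0.205 → β = 0.410
Converged at β = 0.410.
Then V = β·F = 0.4098·198.4 = 81.3 mol/h and L = F − V = 117.1 mol/h.

L = 117.1 mol/h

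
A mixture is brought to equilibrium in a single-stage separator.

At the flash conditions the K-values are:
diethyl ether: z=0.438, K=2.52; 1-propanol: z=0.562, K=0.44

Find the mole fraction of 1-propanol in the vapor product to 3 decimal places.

Material balance + equilibrium reduce to Σ zᵢ(Kᵢ−1)/(1+ψ(Kᵢ−1)) = 0.
Feasibility: ΣzᵢKᵢ = 1.351, Σzᵢ/Kᵢ = 1.451 — both > 1, two phases present.
Binary case is linear: z₁(K₁−1)(1+ψ(K₂−1)) + z₂(K₂−1)(1+ψ(K₁−1)) = 0
⇒ ψ = [z₁(K₁−1)+z₂(K₂−1)] / [−(K₁−1)(K₂−1)] = 0.3510/0.8512 = 0.412
Compositions from xᵢ = zᵢ/(1+ψ(Kᵢ−1)), yᵢ = Kᵢxᵢ:
  diethyl ether: x = 0.269, y = 0.678
  1-propanol: x = 0.731, y = 0.322

y_1-propanol = 0.322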